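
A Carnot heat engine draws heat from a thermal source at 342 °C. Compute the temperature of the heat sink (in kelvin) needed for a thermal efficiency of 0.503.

T_C ≈ 306 K

T_H = 342 °C → 342 + 273.15 = 615.15 K.
From η = 1 − T_C/T_H, T_C = T_H·(1 − η) = 615.15 × (1 − 0.503) = 306 K.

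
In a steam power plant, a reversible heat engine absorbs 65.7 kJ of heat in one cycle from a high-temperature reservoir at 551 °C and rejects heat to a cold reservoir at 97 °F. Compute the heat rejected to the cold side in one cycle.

T_H = 551 °C → 551 + 273.15 = 824.15 K.
T_C = 97 °F → (97 − 32) × 5/9 = 36.11 °C = 309.26 K.
For a reversible engine, η = 1 − T_C/T_H = 1 − 309.26/824.15 = 0.6248.
For a reversible cycle Q_C/Q_H = T_C/T_H, so Q_C = 65.7 × 309.26/824.15 = 24.65 kJ.

Q_C ≈ 24.65 kJ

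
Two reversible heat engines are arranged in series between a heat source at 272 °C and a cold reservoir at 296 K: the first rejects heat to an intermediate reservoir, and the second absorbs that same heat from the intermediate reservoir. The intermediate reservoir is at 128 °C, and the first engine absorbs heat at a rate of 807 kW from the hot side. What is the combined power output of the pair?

Ẇ_total ≈ 368.8 kW

T_H = 272 °C → 272 + 273.15 = 545.15 K.
Two reversible stages in series are equivalent to a single Carnot engine between T_H and T_C, so η_total = 1 − T_C/T_H = 1 − 296.00/545.15 = 0.4570.
W_total = η_total · Q_H = 0.4570 × 807 = 368.8 kW.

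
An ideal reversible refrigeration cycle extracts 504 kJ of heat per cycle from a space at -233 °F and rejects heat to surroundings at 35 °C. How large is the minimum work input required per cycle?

T_H = 35 °C → 35 + 273.15 = 308.15 K.
T_C = -233 °F → (-233 − 32) × 5/9 = -147.22 °C = 125.93 K.
COP_R = T_C/(T_H − T_C) = 125.93/182.22 = 0.6911.
W = Q_C/COP_R = 504/0.6911 = 729 kJ.

W_in ≈ 729 kJ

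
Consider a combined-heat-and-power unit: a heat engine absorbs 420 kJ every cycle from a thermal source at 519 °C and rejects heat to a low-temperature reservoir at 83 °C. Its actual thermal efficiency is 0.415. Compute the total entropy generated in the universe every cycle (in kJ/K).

ΔS_univ ≈ 0.160 kJ/K

T_H = 519 °C → 519 + 273.15 = 792.15 K.
T_C = 83 °C → 83 + 273.15 = 356.15 K.
W = η·Q_H = 0.415 × 420 = 174.3 kJ, so Q_C = Q_H − W = 245.7 kJ.
The hot reservoir loses entropy Q_H/T_H = 420/792.15 = 0.5302 kJ/K; the cold reservoir gains Q_C/T_C = 245.7/356.15 = 0.6899 kJ/K.
ΔS_univ = −Q_H/T_H + Q_C/T_C = 0.160 kJ/K (> 0, since η = 0.415 < η_Carnot = 0.550).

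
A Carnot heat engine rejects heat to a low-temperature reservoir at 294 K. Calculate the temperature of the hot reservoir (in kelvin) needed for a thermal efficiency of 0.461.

T_H ≈ 545 K

From η = 1 − T_C/T_H, solving for T_H gives T_H = T_C/(1 − η) = 294.00/(1 − 0.461) = 545 K.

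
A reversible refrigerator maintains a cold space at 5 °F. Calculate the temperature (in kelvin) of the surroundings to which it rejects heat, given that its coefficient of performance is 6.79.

T_H ≈ 296.2 K

T_C = 5 °F → (5 − 32) × 5/9 = -15.00 °C = 258.15 K.
COP_R = T_C/(T_H − T_C) ⇒ T_H = T_C·(1 + 1/COP_R) = 258.15 × (1 + 1/6.79) = 296.2 K.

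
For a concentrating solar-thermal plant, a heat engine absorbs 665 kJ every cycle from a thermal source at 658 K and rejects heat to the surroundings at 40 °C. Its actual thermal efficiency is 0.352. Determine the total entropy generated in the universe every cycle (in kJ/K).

T_C = 40 °C → 40 + 273.15 = 313.15 K.
W = η·Q_H = 0.352 × 665 = 234.1 kJ, so Q_C = Q_H − W = 430.9 kJ.
Entropy balance on the reservoirs: −Q_H/T_H = -1.011 kJ/K, +Q_C/T_C = 1.376 kJ/K.
ΔS_univ = −Q_H/T_H + Q_C/T_C = 0.3654 kJ/K (> 0, since η = 0.352 < η_Carnot = 0.524).

ΔS_univ ≈ 0.3654 kJ/K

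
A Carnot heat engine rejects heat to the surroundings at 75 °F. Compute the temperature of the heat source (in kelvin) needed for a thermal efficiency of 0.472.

T_H ≈ 563 K

T_C = 75 °F → (75 − 32) × 5/9 = 23.89 °C = 297.04 K.
From η = 1 − T_C/T_H, solving for T_H gives T_H = T_C/(1 − η) = 297.04/(1 − 0.472) = 563 K.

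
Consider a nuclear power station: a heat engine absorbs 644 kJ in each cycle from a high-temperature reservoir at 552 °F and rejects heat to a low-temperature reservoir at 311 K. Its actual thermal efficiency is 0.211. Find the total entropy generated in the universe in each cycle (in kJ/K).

T_H = 552 °F → (552 − 32) × 5/9 = 288.89 °C = 562.04 K.
W = η·Q_H = 0.211 × 644 = 135.9 kJ, so Q_C = Q_H − W = 508.1 kJ.
Entropy balance on the reservoirs: −Q_H/T_H = -1.146 kJ/K, +Q_C/T_C = 1.634 kJ/K.
ΔS_univ = −Q_H/T_H + Q_C/T_C = 0.488 kJ/K (> 0, since η = 0.211 < η_Carnot = 0.447).

ΔS_univ ≈ 0.488 kJ/K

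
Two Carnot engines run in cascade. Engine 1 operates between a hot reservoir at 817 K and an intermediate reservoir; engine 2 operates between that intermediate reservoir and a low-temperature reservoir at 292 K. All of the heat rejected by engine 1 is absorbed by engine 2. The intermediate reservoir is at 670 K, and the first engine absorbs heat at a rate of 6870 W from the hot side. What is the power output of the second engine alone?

Ẇ₂ ≈ 3179 W

Heat entering the second stage: Q_m = Q_H·(T_m/T_H) = 6870 × 670.00/817.00 = 5634 W.
Second-stage efficiency η₂ = 1 − T_C/T_m = 1 − 292.00/670.00 = 0.5642, so W₂ = η₂·Q_m = 3179 W.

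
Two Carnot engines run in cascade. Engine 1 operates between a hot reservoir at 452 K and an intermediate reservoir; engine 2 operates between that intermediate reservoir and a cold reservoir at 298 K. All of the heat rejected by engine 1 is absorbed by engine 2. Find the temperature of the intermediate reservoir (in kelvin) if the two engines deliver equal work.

T_m ≈ 375.0 K

For reversible stages Q_m = Q_H·(T_m/T_H). Setting W₁ = Q_H(1 − T_m/T_H) equal to W₂ = Q_m(1 − T_C/T_m) = Q_H·(T_m − T_C)/T_H gives T_H − T_m = T_m − T_C, so T_m = (T_H + T_C)/2 = (452.00 + 298.00)/2 = 375.0 K.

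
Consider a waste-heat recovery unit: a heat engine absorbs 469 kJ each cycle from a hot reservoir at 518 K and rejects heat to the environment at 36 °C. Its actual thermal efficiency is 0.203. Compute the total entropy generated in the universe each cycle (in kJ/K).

T_C = 36 °C → 36 + 273.15 = 309.15 K.
W = η·Q_H = 0.203 × 469 = 95.21 kJ, so Q_C = Q_H − W = 373.8 kJ.
Reservoir entropy changes: ΔS_H = −Q_H/T_H = −469/518.00 = -0.9054 kJ/K and ΔS_C = +Q_C/T_C = 373.8/309.15 = 1.209 kJ/K.
ΔS_univ = −Q_H/T_H + Q_C/T_C = 0.304 kJ/K (> 0, since η = 0.203 < η_Carnot = 0.403).

ΔS_univ ≈ 0.304 kJ/K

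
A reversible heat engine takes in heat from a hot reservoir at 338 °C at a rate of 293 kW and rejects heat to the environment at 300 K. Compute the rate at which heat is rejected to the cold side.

Q̇_C ≈ 144 kW

T_H = 338 °C → 338 + 273.15 = 611.15 K.
Since the cycle is reversible, η = 1 − T_C/T_H = 1 − 300.00/611.15 = 0.5091.
For a reversible cycle Q_C/Q_H = T_C/T_H, so Q_C = 293 × 300.00/611.15 = 144 kW.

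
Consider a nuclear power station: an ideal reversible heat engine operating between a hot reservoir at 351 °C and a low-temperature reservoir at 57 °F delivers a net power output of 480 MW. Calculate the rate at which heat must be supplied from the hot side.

Q̇_H ≈ 888.7 MW

T_H = 351 °C → 351 + 273.15 = 624.15 K.
T_C = 57 °F → (57 − 32) × 5/9 = 13.89 °C = 287.04 K.
For a reversible engine, η = 1 − T_C/T_H = 1 − 287.04/624.15 = 0.5401.
Q_H = W/η = 480/0.5401 = 888.7 MW.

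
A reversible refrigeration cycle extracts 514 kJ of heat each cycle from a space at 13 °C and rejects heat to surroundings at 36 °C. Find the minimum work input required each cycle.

W_in ≈ 41.3 kJ

T_H = 36 °C → 36 + 273.15 = 309.15 K.
T_C = 13 °C → 13 + 273.15 = 286.15 K.
The reversible coefficient of performance is COP_R = T_C/(T_H − T_C) = 286.15/23.00 = 12.4413.
W = Q_C/COP_R = 514/12.4413 = 41.3 kJ.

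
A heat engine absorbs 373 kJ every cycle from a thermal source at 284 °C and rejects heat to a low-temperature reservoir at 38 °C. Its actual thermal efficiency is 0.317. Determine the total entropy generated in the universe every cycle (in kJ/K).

ΔS_univ ≈ 0.149 kJ/K

T_H = 284 °C → 284 + 273.15 = 557.15 K.
T_C = 38 °C → 38 + 273.15 = 311.15 K.
W = η·Q_H = 0.317 × 373 = 118.2 kJ, so Q_C = Q_H − W = 254.8 kJ.
Entropy balance on the reservoirs: −Q_H/T_H = -0.6695 kJ/K, +Q_C/T_C = 0.8188 kJ/K.
ΔS_univ = −Q_H/T_H + Q_C/T_C = 0.149 kJ/K (> 0, since η = 0.317 < η_Carnot = 0.442).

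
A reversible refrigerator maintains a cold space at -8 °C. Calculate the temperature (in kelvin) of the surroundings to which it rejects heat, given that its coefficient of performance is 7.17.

T_C = -8 °C → -8 + 273.15 = 265.15 K.
COP_R = T_C/(T_H − T_C) ⇒ T_H = T_C·(1 + 1/COP_R) = 265.15 × (1 + 1/7.17) = 302 K.

T_H ≈ 302 K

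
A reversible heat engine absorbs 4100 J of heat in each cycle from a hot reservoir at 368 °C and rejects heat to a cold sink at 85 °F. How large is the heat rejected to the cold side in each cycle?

T_H = 368 °C → 368 + 273.15 = 641.15 K.
T_C = 85 °F → (85 − 32) × 5/9 = 29.44 °C = 302.59 K.
Since the cycle is reversible, η = 1 − T_C/T_H = 1 − 302.59/641.15 = 0.5280.
For a reversible cycle Q_C/Q_H = T_C/T_H, so Q_C = 4100 × 302.59/641.15 = 1935 J.

Q_C ≈ 1935 J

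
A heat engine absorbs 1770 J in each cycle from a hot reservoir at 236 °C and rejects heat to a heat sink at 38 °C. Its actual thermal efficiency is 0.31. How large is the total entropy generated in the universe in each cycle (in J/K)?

T_H = 236 °C → 236 + 273.15 = 509.15 K.
T_C = 38 °C → 38 + 273.15 = 311.15 K.
W = η·Q_H = 0.31 × 1770 = 548.7 J, so Q_C = Q_H − W = 1221 J.
Entropy balance on the reservoirs: −Q_H/T_H = -3.476 J/K, +Q_C/T_C = 3.925 J/K.
ΔS_univ = −Q_H/T_H + Q_C/T_C = 0.449 J/K (> 0, since η = 0.31 < η_Carnot = 0.389).

ΔS_univ ≈ 0.449 J/K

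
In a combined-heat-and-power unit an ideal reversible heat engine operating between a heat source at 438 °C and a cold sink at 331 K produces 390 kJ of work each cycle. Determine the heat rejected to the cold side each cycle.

Q_C ≈ 340 kJ

T_H = 438 °C → 438 + 273.15 = 711.15 K.
The Carnot efficiency is η = 1 − T_C/T_H = 1 − 331.00/711.15 = 0.5346.
Since Q_C/Q_H = T_C/T_H and Q_H = W/η, Q_C = W·T_C/(T_H − T_C) = 390 × 331.00/380.15 = 340 kJ.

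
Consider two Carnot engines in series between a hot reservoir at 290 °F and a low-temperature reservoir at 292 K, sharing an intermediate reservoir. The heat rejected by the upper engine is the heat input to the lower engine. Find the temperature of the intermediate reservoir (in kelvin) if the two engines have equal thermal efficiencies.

T_m ≈ 348.7 K

T_H = 290 °F → (290 − 32) × 5/9 = 143.33 °C = 416.48 K.
Equal efficiencies require 1 − T_m/T_H = 1 − T_C/T_m, i.e. T_m/T_H = T_C/T_m, so T_m = √(T_H·T_C) = √(416.48 × 292.00) = 348.7 K.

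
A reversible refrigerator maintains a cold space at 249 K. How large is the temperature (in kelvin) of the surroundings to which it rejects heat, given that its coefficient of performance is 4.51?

T_H ≈ 304 K

COP_R = T_C/(T_H − T_C) ⇒ T_H = T_C·(1 + 1/COP_R) = 249.00 × (1 + 1/4.51) = 304 K.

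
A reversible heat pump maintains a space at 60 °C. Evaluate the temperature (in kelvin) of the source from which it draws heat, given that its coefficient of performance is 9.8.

T_C ≈ 299.2 K

T_H = 60 °C → 60 + 273.15 = 333.15 K.
COP_HP = T_H/(T_H − T_C) ⇒ T_C = T_H·(COP_HP − 1)/COP_HP = 333.15 × (9.8 − 1)/9.8 = 299.2 K.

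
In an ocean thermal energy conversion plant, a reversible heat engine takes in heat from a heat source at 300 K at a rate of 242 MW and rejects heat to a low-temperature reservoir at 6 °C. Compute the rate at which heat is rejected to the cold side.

Q̇_C ≈ 225 MW

T_C = 6 °C → 6 + 273.15 = 279.15 K.
Carnot efficiency: η = 1 − T_C/T_H = 1 − 279.15/300.00 = 0.0695.
For a reversible cycle Q_C/Q_H = T_C/T_H, so Q_C = 242 × 279.15/300.00 = 225 MW.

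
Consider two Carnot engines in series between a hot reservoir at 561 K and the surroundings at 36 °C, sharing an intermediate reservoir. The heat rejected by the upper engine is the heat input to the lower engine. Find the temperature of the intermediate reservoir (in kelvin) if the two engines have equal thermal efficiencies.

T_C = 36 °C → 36 + 273.15 = 309.15 K.
Equal efficiencies require 1 − T_m/T_H = 1 − T_C/T_m, i.e. T_m/T_H = T_C/T_m, so T_m = √(T_H·T_C) = √(561.00 × 309.15) = 416 K.

T_m ≈ 416 K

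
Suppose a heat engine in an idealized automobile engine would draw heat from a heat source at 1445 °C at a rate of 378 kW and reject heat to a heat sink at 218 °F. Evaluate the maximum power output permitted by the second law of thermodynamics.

Ẇ_max ≈ 295 kW

T_H = 1445 °C → 1445 + 273.15 = 1718.15 K.
T_C = 218 °F → (218 − 32) × 5/9 = 103.33 °C = 376.48 K.
By the Carnot theorem, η_max = 1 − T_C/T_H = 1 − 376.48/1718.15 = 0.7809.
W_max = η_max · Q_H = 0.7809 × 378 = 295 kW.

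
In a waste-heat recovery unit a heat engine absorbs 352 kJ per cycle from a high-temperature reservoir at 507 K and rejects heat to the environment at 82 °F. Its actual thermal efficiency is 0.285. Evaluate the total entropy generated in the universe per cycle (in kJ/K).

T_C = 82 °F → (82 − 32) × 5/9 = 27.78 °C = 300.93 K.
W = η·Q_H = 0.285 × 352 = 100.3 kJ, so Q_C = Q_H − W = 251.7 kJ.
Entropy balance on the reservoirs: −Q_H/T_H = -0.6943 kJ/K, +Q_C/T_C = 0.8363 kJ/K.
ΔS_univ = −Q_H/T_H + Q_C/T_C = 0.1421 kJ/K (> 0, since η = 0.285 < η_Carnot = 0.406).

ΔS_univ ≈ 0.1421 kJ/K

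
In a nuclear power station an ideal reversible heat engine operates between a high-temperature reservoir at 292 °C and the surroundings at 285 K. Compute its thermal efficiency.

T_H = 292 °C → 292 + 273.15 = 565.15 K.
Carnot efficiency: η = 1 − T_C/T_H = 1 − 285.00/565.15 = 0.496.

η ≈ 0.496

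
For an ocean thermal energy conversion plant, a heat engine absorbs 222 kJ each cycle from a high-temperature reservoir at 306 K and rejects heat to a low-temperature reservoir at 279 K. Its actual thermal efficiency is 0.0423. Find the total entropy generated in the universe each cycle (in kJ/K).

W = η·Q_H = 0.0423 × 222 = 9.391 kJ, so Q_C = Q_H − W = 212.6 kJ.
Entropy balance on the reservoirs: −Q_H/T_H = -0.7255 kJ/K, +Q_C/T_C = 0.7620 kJ/K.
ΔS_univ = −Q_H/T_H + Q_C/T_C = 0.03655 kJ/K (> 0, since η = 0.0423 < η_Carnot = 0.088).

ΔS_univ ≈ 0.03655 kJ/K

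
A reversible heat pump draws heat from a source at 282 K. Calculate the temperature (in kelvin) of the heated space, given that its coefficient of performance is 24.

T_H ≈ 294 K

COP_HP = T_H/(T_H − T_C) ⇒ T_H = T_C·COP_HP/(COP_HP − 1) = 282.00 × 24/(24 − 1) = 294 K.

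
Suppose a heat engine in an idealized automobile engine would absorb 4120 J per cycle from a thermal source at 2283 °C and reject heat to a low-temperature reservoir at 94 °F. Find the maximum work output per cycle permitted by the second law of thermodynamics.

W_max ≈ 3620 J

T_H = 2283 °C → 2283 + 273.15 = 2556.15 K.
T_C = 94 °F → (94 − 32) × 5/9 = 34.44 °C = 307.59 K.
By the Carnot theorem, η_max = 1 − T_C/T_H = 1 − 307.59/2556.15 = 0.8797.
W_max = η_max · Q_H = 0.8797 × 4120 = 3620 J.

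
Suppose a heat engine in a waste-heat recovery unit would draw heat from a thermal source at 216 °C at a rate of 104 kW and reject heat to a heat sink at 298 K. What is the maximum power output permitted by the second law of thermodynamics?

Ẇ_max ≈ 40.64 kW

T_H = 216 °C → 216 + 273.15 = 489.15 K.
No engine can exceed the Carnot limit: η_max = 1 − T_C/T_H = 1 − 298.00/489.15 = 0.3908.
W_max = η_max · Q_H = 0.3908 × 104 = 40.64 kW.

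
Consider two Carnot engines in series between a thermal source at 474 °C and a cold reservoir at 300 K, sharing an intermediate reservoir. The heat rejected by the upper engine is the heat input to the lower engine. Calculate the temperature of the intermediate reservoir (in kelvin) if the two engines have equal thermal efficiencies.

T_m ≈ 473 K

T_H = 474 °C → 474 + 273.15 = 747.15 K.
Equal efficiencies require 1 − T_m/T_H = 1 − T_C/T_m, i.e. T_m/T_H = T_C/T_m, so T_m = √(T_H·T_C) = √(747.15 × 300.00) = 473 K.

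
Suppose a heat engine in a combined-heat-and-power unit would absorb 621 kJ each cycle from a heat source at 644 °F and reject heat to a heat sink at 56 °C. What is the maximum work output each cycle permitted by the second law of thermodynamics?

T_H = 644 °F → (644 − 32) × 5/9 = 340.00 °C = 613.15 K.
T_C = 56 °C → 56 + 273.15 = 329.15 K.
The upper bound on efficiency is η_max = 1 − T_C/T_H = 1 − 329.15/613.15 = 0.4632.
W_max = η_max · Q_H = 0.4632 × 621 = 288 kJ.

W_max ≈ 288 kJ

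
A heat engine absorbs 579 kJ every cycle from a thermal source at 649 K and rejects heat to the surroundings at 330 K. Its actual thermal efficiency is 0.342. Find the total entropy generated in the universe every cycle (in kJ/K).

ΔS_univ ≈ 0.262 kJ/K

W = η·Q_H = 0.342 × 579 = 198.0 kJ, so Q_C = Q_H − W = 381.0 kJ.
Reservoir entropy changes: ΔS_H = −Q_H/T_H = −579/649.00 = -0.8921 kJ/K and ΔS_C = +Q_C/T_C = 381.0/330.00 = 1.154 kJ/K.
ΔS_univ = −Q_H/T_H + Q_C/T_C = 0.262 kJ/K (> 0, since η = 0.342 < η_Carnot = 0.492).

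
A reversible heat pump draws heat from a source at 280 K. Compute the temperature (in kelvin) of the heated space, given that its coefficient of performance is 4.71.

T_H ≈ 355 K

COP_HP = T_H/(T_H − T_C) ⇒ T_H = T_C·COP_HP/(COP_HP − 1) = 280.00 × 4.71/(4.71 − 1) = 355 K.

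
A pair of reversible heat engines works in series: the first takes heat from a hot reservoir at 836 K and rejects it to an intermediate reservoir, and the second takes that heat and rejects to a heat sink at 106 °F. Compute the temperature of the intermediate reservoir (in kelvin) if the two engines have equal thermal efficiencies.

T_m ≈ 512.6 K

T_C = 106 °F → (106 − 32) × 5/9 = 41.11 °C = 314.26 K.
Equal efficiencies require 1 − T_m/T_H = 1 − T_C/T_m, i.e. T_m/T_H = T_C/T_m, so T_m = √(T_H·T_C) = √(836.00 × 314.26) = 512.6 K.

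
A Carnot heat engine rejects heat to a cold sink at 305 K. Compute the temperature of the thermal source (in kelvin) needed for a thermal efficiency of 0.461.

T_H ≈ 566 K

From η = 1 − T_C/T_H, solving for T_H gives T_H = T_C/(1 − η) = 305.00/(1 − 0.461) = 566 K.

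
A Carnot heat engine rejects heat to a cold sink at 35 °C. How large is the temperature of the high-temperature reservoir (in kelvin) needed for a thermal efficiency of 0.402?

T_C = 35 °C → 35 + 273.15 = 308.15 K.
From η = 1 − T_C/T_H, solving for T_H gives T_H = T_C/(1 − η) = 308.15/(1 − 0.402) = 515 K.

T_H ≈ 515 K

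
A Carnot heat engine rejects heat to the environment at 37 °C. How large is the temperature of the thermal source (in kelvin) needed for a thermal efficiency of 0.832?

T_C = 37 °C → 37 + 273.15 = 310.15 K.
From η = 1 − T_C/T_H, solving for T_H gives T_H = T_C/(1 − η) = 310.15/(1 − 0.832) = 1850 K.

T_H ≈ 1850 K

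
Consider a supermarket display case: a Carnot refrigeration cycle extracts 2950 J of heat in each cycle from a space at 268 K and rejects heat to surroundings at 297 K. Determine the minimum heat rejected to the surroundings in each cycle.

Q_H ≈ 3269 J

For a reversible cycle Q_H/Q_C = T_H/T_C, so Q_H = Q_C·T_H/T_C = 2950 × 297.00/268.00 = 3269 J.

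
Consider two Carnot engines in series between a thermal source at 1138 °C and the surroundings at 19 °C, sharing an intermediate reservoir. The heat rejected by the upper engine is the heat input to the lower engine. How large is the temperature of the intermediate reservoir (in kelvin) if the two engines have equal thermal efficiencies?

T_H = 1138 °C → 1138 + 273.15 = 1411.15 K.
T_C = 19 °C → 19 + 273.15 = 292.15 K.
Equal efficiencies require 1 − T_m/T_H = 1 − T_C/T_m, i.e. T_m/T_H = T_C/T_m, so T_m = √(T_H·T_C) = √(1411.15 × 292.15) = 642.1 K.

T_m ≈ 642.1 K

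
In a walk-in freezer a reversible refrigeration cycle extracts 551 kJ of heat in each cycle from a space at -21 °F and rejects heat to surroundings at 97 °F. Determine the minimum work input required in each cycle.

W_in ≈ 148.2 kJ

T_H = 97 °F → (97 − 32) × 5/9 = 36.11 °C = 309.26 K.
T_C = -21 °F → (-21 − 32) × 5/9 = -29.44 °C = 243.71 K.
Carnot COP: COP_R = T_C/(T_H − T_C) = 243.71/65.56 = 3.7175.
W = Q_C/COP_R = 551/3.7175 = 148.2 kJ.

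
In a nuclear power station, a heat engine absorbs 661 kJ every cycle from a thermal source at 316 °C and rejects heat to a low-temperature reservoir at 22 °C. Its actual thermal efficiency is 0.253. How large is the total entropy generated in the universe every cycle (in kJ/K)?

T_H = 316 °C → 316 + 273.15 = 589.15 K.
T_C = 22 °C → 22 + 273.15 = 295.15 K.
W = η·Q_H = 0.253 × 661 = 167.2 kJ, so Q_C = Q_H − W = 493.8 kJ.
Reservoir entropy changes: ΔS_H = −Q_H/T_H = −661/589.15 = -1.122 kJ/K and ΔS_C = +Q_C/T_C = 493.8/295.15 = 1.673 kJ/K.
ΔS_univ = −Q_H/T_H + Q_C/T_C = 0.551 kJ/K (> 0, since η = 0.253 < η_Carnot = 0.499).

ΔS_univ ≈ 0.551 kJ/K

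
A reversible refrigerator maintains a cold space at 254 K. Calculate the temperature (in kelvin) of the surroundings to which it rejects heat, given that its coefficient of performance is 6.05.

COP_R = T_C/(T_H − T_C) ⇒ T_H = T_C·(1 + 1/COP_R) = 254.00 × (1 + 1/6.05) = 296.0 K.

T_H ≈ 296.0 K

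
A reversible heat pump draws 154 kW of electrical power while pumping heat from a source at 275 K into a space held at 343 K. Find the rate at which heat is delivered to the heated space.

Q̇_H ≈ 777 kW

For a reversible heat pump, COP_HP = T_H/(T_H − T_C) = 343.00/68.00 = 5.0441.
Q_H = COP_HP · W = 5.0441 × 154 = 777 kW.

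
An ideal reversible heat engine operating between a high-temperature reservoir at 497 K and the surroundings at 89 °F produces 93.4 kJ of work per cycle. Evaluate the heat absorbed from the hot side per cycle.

T_C = 89 °F → (89 − 32) × 5/9 = 31.67 °C = 304.82 K.
η_rev = 1 − T_C/T_H = 1 − 304.82/497.00 = 0.3867.
Q_H = W/η = 93.4/0.3867 = 242 kJ.

Q_H ≈ 242 kJ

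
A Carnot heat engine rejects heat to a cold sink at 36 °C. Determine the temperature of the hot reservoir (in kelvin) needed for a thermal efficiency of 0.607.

T_H ≈ 787 K

T_C = 36 °C → 36 + 273.15 = 309.15 K.
From η = 1 − T_C/T_H, solving for T_H gives T_H = T_C/(1 − η) = 309.15/(1 − 0.607) = 787 K.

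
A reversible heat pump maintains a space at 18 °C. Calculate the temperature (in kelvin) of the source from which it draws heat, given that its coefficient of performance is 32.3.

T_C ≈ 282.1 K

T_H = 18 °C → 18 + 273.15 = 291.15 K.
COP_HP = T_H/(T_H − T_C) ⇒ T_C = T_H·(COP_HP − 1)/COP_HP = 291.15 × (32.3 − 1)/32.3 = 282.1 K.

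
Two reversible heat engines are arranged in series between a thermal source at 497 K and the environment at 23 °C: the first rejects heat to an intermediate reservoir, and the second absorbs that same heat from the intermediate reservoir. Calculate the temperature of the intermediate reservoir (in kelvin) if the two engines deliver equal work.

T_m ≈ 397 K

T_C = 23 °C → 23 + 273.15 = 296.15 K.
For reversible stages Q_m = Q_H·(T_m/T_H). Setting W₁ = Q_H(1 − T_m/T_H) equal to W₂ = Q_m(1 − T_C/T_m) = Q_H·(T_m − T_C)/T_H gives T_H − T_m = T_m − T_C, so T_m = (T_H + T_C)/2 = (497.00 + 296.15)/2 = 397 K.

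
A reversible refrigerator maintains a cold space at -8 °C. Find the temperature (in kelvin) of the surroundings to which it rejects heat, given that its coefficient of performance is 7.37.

T_C = -8 °C → -8 + 273.15 = 265.15 K.
COP_R = T_C/(T_H − T_C) ⇒ T_H = T_C·(1 + 1/COP_R) = 265.15 × (1 + 1/7.37) = 301.1 K.

T_H ≈ 301.1 K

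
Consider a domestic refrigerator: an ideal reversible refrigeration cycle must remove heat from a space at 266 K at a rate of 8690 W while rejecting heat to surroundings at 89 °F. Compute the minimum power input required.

Ẇ_in ≈ 1270 W

T_H = 89 °F → (89 − 32) × 5/9 = 31.67 °C = 304.82 K.
Carnot COP: COP_R = T_C/(T_H − T_C) = 266.00/38.82 = 6.8527.
W = Q_C/COP_R = 8690/6.8527 = 1270 W.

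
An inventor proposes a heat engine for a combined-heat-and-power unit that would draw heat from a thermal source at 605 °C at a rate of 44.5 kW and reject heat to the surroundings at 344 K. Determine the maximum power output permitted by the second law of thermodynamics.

Ẇ_max ≈ 27.07 kW

T_H = 605 °C → 605 + 273.15 = 878.15 K.
The upper bound on efficiency is η_max = 1 − T_C/T_H = 1 − 344.00/878.15 = 0.6083.
W_max = η_max · Q_H = 0.6083 × 44.5 = 27.07 kW.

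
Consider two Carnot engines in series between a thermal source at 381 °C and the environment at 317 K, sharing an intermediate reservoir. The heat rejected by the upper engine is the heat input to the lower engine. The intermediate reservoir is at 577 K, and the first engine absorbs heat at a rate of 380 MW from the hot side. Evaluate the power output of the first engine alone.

Ẇ₁ ≈ 44.8 MW

T_H = 381 °C → 381 + 273.15 = 654.15 K.
First-stage efficiency η₁ = 1 − T_m/T_H = 1 − 577.00/654.15 = 0.1179.
W₁ = η₁·Q_H = 0.1179 × 380 = 44.8 MW.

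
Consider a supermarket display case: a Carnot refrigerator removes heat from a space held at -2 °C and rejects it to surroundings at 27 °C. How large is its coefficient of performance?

COP_R ≈ 9.350

T_H = 27 °C → 27 + 273.15 = 300.15 K.
T_C = -2 °C → -2 + 273.15 = 271.15 K.
COP_R = T_C/(T_H − T_C) = 271.15/(300.15 − 271.15) = 9.350.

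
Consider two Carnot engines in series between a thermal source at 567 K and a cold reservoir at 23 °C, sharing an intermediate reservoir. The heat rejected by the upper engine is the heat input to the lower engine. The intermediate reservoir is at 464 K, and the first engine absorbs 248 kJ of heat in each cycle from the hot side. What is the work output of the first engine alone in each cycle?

T_C = 23 °C → 23 + 273.15 = 296.15 K.
First-stage efficiency η₁ = 1 − T_m/T_H = 1 − 464.00/567.00 = 0.1817.
W₁ = η₁·Q_H = 0.1817 × 248 = 45.1 kJ.

W₁ ≈ 45.1 kJ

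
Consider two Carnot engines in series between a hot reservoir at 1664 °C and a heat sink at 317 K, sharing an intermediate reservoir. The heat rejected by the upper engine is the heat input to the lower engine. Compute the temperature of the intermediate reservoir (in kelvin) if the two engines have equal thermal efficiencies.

T_H = 1664 °C → 1664 + 273.15 = 1937.15 K.
Equal efficiencies require 1 − T_m/T_H = 1 − T_C/T_m, i.e. T_m/T_H = T_C/T_m, so T_m = √(T_H·T_C) = √(1937.15 × 317.00) = 784 K.

T_m ≈ 784 K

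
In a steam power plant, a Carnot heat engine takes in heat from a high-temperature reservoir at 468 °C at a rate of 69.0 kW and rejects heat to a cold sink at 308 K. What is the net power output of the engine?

Ẇ ≈ 40.3 kW

T_H = 468 °C → 468 + 273.15 = 741.15 K.
η_rev = 1 − T_C/T_H = 1 − 308.00/741.15 = 0.5844.
W = η·Q_H = 0.5844 × 69.0 = 40.3 kW.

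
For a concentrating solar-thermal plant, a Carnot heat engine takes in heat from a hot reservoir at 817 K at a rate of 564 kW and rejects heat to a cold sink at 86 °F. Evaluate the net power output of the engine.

T_C = 86 °F → (86 − 32) × 5/9 = 30.00 °C = 303.15 K.
The Carnot efficiency is η = 1 − T_C/T_H = 1 − 303.15/817.00 = 0.6289.
W = η·Q_H = 0.6289 × 564 = 355 kW.

Ẇ ≈ 355 kW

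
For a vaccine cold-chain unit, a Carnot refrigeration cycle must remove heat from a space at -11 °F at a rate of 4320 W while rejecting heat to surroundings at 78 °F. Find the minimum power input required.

Ẇ_in ≈ 856.9 W

T_H = 78 °F → (78 − 32) × 5/9 = 25.56 °C = 298.71 K.
T_C = -11 °F → (-11 − 32) × 5/9 = -23.89 °C = 249.26 K.
For a reversible refrigerator, COP_R = T_C/(T_H − T_C) = 249.26/49.44 = 5.0412.
W = Q_C/COP_R = 4320/5.0412 = 856.9 W.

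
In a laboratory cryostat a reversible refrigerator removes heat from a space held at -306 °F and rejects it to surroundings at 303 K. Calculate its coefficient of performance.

T_C = -306 °F → (-306 − 32) × 5/9 = -187.78 °C = 85.37 K.
Carnot COP: COP_R = T_C/(T_H − T_C) = 85.37/(303.00 − 85.37) = 0.392.

COP_R ≈ 0.392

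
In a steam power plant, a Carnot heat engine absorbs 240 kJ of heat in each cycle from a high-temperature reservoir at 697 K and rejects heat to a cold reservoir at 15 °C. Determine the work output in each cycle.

T_C = 15 °C → 15 + 273.15 = 288.15 K.
Since the cycle is reversible, η = 1 − T_C/T_H = 1 − 288.15/697.00 = 0.5866.
W = η·Q_H = 0.5866 × 240 = 141 kJ.

W ≈ 141 kJ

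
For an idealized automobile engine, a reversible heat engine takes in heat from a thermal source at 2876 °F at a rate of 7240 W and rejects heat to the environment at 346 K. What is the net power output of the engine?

Ẇ ≈ 5890 W

T_H = 2876 °F → (2876 − 32) × 5/9 = 1580.00 °C = 1853.15 K.
The Carnot efficiency is η = 1 − T_C/T_H = 1 − 346.00/1853.15 = 0.8133.
W = η·Q_H = 0.8133 × 7240 = 5890 W.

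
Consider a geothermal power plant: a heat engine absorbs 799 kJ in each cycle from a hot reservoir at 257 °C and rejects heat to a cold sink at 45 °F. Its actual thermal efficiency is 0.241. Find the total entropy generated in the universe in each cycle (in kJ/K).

T_H = 257 °C → 257 + 273.15 = 530.15 K.
T_C = 45 °F → (45 − 32) × 5/9 = 7.22 °C = 280.37 K.
W = η·Q_H = 0.241 × 799 = 192.6 kJ, so Q_C = Q_H − W = 606.4 kJ.
The hot reservoir loses entropy Q_H/T_H = 799/530.15 = 1.507 kJ/K; the cold reservoir gains Q_C/T_C = 606.4/280.37 = 2.163 kJ/K.
ΔS_univ = −Q_H/T_H + Q_C/T_C = 0.6559 kJ/K (> 0, since η = 0.241 < η_Carnot = 0.471).

ΔS_univ ≈ 0.6559 kJ/K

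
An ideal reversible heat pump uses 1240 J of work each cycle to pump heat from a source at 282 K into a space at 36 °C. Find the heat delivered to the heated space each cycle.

Q_H ≈ 14120 J

T_H = 36 °C → 36 + 273.15 = 309.15 K.
For a reversible heat pump, COP_HP = T_H/(T_H − T_C) = 309.15/27.15 = 11.3867.
Q_H = COP_HP · W = 11.3867 × 1240 = 14120 J.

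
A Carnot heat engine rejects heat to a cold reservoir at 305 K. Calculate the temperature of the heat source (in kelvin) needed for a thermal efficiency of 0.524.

T_H ≈ 640.8 K

From η = 1 − T_C/T_H, solving for T_H gives T_H = T_C/(1 − η) = 305.00/(1 − 0.524) = 640.8 K.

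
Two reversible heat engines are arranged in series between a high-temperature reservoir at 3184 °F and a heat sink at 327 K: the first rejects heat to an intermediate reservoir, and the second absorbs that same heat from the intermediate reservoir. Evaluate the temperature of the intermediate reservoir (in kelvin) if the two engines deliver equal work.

T_H = 3184 °F → (3184 − 32) × 5/9 = 1751.11 °C = 2024.26 K.
For reversible stages Q_m = Q_H·(T_m/T_H). Setting W₁ = Q_H(1 − T_m/T_H) equal to W₂ = Q_m(1 − T_C/T_m) = Q_H·(T_m − T_C)/T_H gives T_H − T_m = T_m − T_C, so T_m = (T_H + T_C)/2 = (2024.26 + 327.00)/2 = 1176 K.

T_m ≈ 1176 K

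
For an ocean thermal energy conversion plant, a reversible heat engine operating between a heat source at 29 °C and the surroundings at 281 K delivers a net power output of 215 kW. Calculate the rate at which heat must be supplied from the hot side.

Q̇_H ≈ 3070 kW

T_H = 29 °C → 29 + 273.15 = 302.15 K.
η_rev = 1 − T_C/T_H = 1 − 281.00/302.15 = 0.0700.
Q_H = W/η = 215/0.0700 = 3070 kW.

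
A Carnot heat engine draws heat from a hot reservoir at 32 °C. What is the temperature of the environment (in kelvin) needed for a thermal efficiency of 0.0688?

T_H = 32 °C → 32 + 273.15 = 305.15 K.
From η = 1 − T_C/T_H, T_C = T_H·(1 − η) = 305.15 × (1 − 0.0688) = 284.2 K.

T_C ≈ 284.2 K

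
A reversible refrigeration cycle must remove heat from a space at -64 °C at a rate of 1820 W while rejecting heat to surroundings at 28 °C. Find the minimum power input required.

T_H = 28 °C → 28 + 273.15 = 301.15 K.
T_C = -64 °C → -64 + 273.15 = 209.15 K.
For a reversible refrigerator, COP_R = T_C/(T_H − T_C) = 209.15/92.00 = 2.2734.
W = Q_C/COP_R = 1820/2.2734 = 800.6 W.

Ẇ_in ≈ 800.6 W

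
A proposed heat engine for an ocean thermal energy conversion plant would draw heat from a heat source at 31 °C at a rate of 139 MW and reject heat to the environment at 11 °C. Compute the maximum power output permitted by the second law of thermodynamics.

T_H = 31 °C → 31 + 273.15 = 304.15 K.
T_C = 11 °C → 11 + 273.15 = 284.15 K.
By the Carnot theorem, η_max = 1 − T_C/T_H = 1 − 284.15/304.15 = 0.0658.
W_max = η_max · Q_H = 0.0658 × 139 = 9.14 MW.

Ẇ_max ≈ 9.14 MW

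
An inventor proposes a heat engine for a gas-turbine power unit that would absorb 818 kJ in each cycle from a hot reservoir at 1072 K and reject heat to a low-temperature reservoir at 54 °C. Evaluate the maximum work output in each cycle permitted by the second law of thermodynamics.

W_max ≈ 568.4 kJ

T_C = 54 °C → 54 + 273.15 = 327.15 K.
By the Carnot theorem, η_max = 1 − T_C/T_H = 1 − 327.15/1072.00 = 0.6948.
W_max = η_max · Q_H = 0.6948 × 818 = 568.4 kJ.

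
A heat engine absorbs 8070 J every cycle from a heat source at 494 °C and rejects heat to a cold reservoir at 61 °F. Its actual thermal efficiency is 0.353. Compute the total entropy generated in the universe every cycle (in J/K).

T_H = 494 °C → 494 + 273.15 = 767.15 K.
T_C = 61 °F → (61 − 32) × 5/9 = 16.11 °C = 289.26 K.
W = η·Q_H = 0.353 × 8070 = 2849 J, so Q_C = Q_H − W = 5221 J.
Entropy balance on the reservoirs: −Q_H/T_H = -10.52 J/K, +Q_C/T_C = 18.05 J/K.
ΔS_univ = −Q_H/T_H + Q_C/T_C = 7.53 J/K (> 0, since η = 0.353 < η_Carnot = 0.623).

ΔS_univ ≈ 7.53 J/K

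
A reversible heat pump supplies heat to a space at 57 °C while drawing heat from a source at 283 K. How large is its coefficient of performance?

COP_HP ≈ 7.002

T_H = 57 °C → 57 + 273.15 = 330.15 K.
The Carnot heat-pump COP is COP_HP = T_H/(T_H − T_C) = 330.15/(330.15 − 283.00) = 7.002.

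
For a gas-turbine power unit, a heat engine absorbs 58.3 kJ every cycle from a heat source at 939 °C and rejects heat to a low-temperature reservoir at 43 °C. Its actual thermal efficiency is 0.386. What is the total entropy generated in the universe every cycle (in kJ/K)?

ΔS_univ ≈ 0.0651 kJ/K

T_H = 939 °C → 939 + 273.15 = 1212.15 K.
T_C = 43 °C → 43 + 273.15 = 316.15 K.
W = η·Q_H = 0.386 × 58.3 = 22.50 kJ, so Q_C = Q_H − W = 35.80 kJ.
Reservoir entropy changes: ΔS_H = −Q_H/T_H = −58.3/1212.15 = -0.04810 kJ/K and ΔS_C = +Q_C/T_C = 35.80/316.15 = 0.1132 kJ/K.
ΔS_univ = −Q_H/T_H + Q_C/T_C = 0.0651 kJ/K (> 0, since η = 0.386 < η_Carnot = 0.739).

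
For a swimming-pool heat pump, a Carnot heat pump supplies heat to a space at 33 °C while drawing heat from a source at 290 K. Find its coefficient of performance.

T_H = 33 °C → 33 + 273.15 = 306.15 K.
COP_HP = T_H/(T_H − T_C) = 306.15/(306.15 − 290.00) = 18.96.

COP_HP ≈ 18.96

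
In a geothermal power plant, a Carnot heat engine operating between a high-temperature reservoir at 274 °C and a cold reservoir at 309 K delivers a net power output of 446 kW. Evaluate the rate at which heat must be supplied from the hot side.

Q̇_H ≈ 1020 kW

T_H = 274 °C → 274 + 273.15 = 547.15 K.
Since the cycle is reversible, η = 1 − T_C/T_H = 1 − 309.00/547.15 = 0.4353.
Q_H = W/η = 446/0.4353 = 1020 kW.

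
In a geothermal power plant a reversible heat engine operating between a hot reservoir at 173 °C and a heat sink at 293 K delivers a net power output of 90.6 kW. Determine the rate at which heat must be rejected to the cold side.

Q̇_C ≈ 173 kW

T_H = 173 °C → 173 + 273.15 = 446.15 K.
The Carnot efficiency is η = 1 − T_C/T_H = 1 − 293.00/446.15 = 0.3433.
Since Q_C/Q_H = T_C/T_H and Q_H = W/η, Q_C = W·T_C/(T_H − T_C) = 90.6 × 293.00/153.15 = 173 kW.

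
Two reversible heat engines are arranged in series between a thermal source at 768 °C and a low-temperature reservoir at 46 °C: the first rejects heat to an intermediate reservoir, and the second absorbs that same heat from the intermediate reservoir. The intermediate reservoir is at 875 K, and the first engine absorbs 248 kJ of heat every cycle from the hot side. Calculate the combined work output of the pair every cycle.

T_H = 768 °C → 768 + 273.15 = 1041.15 K.
T_C = 46 °C → 46 + 273.15 = 319.15 K.
Two reversible stages in series are equivalent to a single Carnot engine between T_H and T_C, so η_total = 1 − T_C/T_H = 1 − 319.15/1041.15 = 0.6935.
W_total = η_total · Q_H = 0.6935 × 248 = 172 kJ.

W_total ≈ 172 kJ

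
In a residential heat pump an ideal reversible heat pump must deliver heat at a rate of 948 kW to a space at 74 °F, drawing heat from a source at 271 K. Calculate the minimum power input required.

T_H = 74 °F → (74 − 32) × 5/9 = 23.33 °C = 296.48 K.
The Carnot heat-pump COP is COP_HP = T_H/(T_H − T_C) = 296.48/25.48 = 11.6344.
W = Q_H/COP_HP = 948/11.6344 = 81.5 kW.

Ẇ_in ≈ 81.5 kW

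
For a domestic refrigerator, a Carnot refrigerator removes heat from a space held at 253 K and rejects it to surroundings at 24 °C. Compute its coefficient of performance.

T_H = 24 °C → 24 + 273.15 = 297.15 K.
Carnot COP: COP_R = T_C/(T_H − T_C) = 253.00/(297.15 − 253.00) = 5.73.

COP_R ≈ 5.73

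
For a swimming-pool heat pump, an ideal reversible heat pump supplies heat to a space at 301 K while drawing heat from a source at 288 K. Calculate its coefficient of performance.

COP_HP ≈ 23.2

For a reversible heat pump, COP_HP = T_H/(T_H − T_C) = 301.00/(301.00 − 288.00) = 23.2.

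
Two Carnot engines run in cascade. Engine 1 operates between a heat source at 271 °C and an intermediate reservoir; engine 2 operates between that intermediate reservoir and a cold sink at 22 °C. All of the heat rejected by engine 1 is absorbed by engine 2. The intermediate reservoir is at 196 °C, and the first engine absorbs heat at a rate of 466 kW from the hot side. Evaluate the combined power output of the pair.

Ẇ_total ≈ 213 kW

T_H = 271 °C → 271 + 273.15 = 544.15 K.
T_C = 22 °C → 22 + 273.15 = 295.15 K.
Two reversible stages in series are equivalent to a single Carnot engine between T_H and T_C, so η_total = 1 − T_C/T_H = 1 − 295.15/544.15 = 0.4576.
W_total = η_total · Q_H = 0.4576 × 466 = 213 kW.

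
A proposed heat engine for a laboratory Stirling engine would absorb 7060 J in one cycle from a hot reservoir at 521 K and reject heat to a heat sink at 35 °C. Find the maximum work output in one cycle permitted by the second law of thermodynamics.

T_C = 35 °C → 35 + 273.15 = 308.15 K.
By the Carnot theorem, η_max = 1 − T_C/T_H = 1 − 308.15/521.00 = 0.4085.
W_max = η_max · Q_H = 0.4085 × 7060 = 2880 J.

W_max ≈ 2880 J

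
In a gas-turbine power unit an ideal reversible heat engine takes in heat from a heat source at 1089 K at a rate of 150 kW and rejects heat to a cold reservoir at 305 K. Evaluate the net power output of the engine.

Ẇ ≈ 108 kW

η_rev = 1 − T_C/T_H = 1 − 305.00/1089.00 = 0.7199.
W = η·Q_H = 0.7199 × 150 = 108 kW.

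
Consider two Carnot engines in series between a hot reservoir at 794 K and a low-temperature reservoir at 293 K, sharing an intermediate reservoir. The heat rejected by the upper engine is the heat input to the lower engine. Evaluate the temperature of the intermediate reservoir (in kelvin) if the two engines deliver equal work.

T_m ≈ 543.5 K

For reversible stages Q_m = Q_H·(T_m/T_H). Setting W₁ = Q_H(1 − T_m/T_H) equal to W₂ = Q_m(1 − T_C/T_m) = Q_H·(T_m − T_C)/T_H gives T_H − T_m = T_m − T_C, so T_m = (T_H + T_C)/2 = (794.00 + 293.00)/2 = 543.5 K.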